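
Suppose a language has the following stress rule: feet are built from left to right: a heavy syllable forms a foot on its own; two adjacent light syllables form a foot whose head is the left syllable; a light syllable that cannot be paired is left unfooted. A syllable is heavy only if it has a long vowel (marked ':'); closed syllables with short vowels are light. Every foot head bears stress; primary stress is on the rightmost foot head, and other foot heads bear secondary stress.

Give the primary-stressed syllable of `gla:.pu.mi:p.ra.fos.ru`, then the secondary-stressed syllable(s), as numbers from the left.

primary 4, secondary 1, 3

Weights: 1 gla: H, 2 pu L, 3 mi:p H, 4 ra L, 5 fos L, 6 ru L.
Parse left to right (heavy = foot alone; LL = one foot; stranded L unfooted): (ˈgla:) pu (ˈmi:p) (ˈra.fos) ru.
Foot heads: 1, 3, 4.
Primary stress on the rightmost head = syllable 4.
Secondary stress on 1, 3: ˌgla:.pu.ˌmi:p.ˈra.fos.ru.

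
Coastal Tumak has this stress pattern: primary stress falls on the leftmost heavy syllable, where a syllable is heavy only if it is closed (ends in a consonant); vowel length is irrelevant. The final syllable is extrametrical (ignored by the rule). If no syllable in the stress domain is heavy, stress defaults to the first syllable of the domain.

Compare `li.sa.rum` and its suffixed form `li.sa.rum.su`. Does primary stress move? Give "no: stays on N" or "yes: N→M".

Base `li.sa.rum` (3 syllables):
  The final syllable (3, rum) is extrametrical; the stress domain is syllables 1–2.
  Weights: 1 li L, 2 sa L.
  No heavy syllable in the domain; default to the first syllable of the domain = syllable 1.
  → primary stress on syllable 1.
Suffixed `li.sa.rum.su` (4 syllables):
  The final syllable (4, su) is extrametrical; the stress domain is syllables 1–3.
  Weights: 1 li L, 2 sa L, 3 rum H.
  Heavy syllables in the domain: 3. The leftmost is syllable 3 (rum).
  → primary stress on syllable 3.

yes: 1→3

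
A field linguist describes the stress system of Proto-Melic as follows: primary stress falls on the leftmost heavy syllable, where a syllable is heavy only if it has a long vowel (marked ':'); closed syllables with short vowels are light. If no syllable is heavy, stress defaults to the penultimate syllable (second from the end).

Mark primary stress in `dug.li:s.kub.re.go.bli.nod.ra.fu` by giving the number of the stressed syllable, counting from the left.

2

Weights: 1 dug L, 2 li:s H, 3 kub L, 4 re L, 5 go L, 6 bli L, 7 nod L, 8 ra L, 9 fu L.
Heavy syllables in the domain: 2. The leftmost is syllable 2 (li:s).
Primary stress: syllable 2 → dug.ˈli:s.kub.re.go.bli.nod.ra.fu.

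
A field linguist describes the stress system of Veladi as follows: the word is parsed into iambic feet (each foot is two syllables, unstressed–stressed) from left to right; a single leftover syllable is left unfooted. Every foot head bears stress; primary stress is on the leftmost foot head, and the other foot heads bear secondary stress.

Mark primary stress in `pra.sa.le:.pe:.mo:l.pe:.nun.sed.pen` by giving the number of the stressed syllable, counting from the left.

2

Parse left to right into iambic (σˈσ) feet: (pra.ˈsa) (le:.ˈpe:) (mo:l.ˈpe:) (nun.ˈsed) pen. Syllable 9 is left unfooted.
Foot heads (stressed positions): 2, 4, 6, 8.
End Rule Leftmost: primary stress on the leftmost head = syllable 2.
Primary stress: syllable 2 → pra.ˈsa.le:.pe:.mo:l.pe:.nun.sed.pen.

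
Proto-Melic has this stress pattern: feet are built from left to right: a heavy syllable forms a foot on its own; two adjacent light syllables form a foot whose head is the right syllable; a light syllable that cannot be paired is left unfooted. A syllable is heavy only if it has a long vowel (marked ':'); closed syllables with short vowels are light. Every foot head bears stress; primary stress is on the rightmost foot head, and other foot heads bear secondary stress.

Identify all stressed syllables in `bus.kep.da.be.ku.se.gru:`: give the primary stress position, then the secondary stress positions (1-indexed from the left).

primary 7, secondary 2, 4, 6

Weights: 1 bus L, 2 kep L, 3 da L, 4 be L, 5 ku L, 6 se L, 7 gru: H.
Parse left to right (heavy = foot alone; LL = one foot; stranded L unfooted): (bus.ˈkep) (da.ˈbe) (ku.ˈse) (ˈgru:).
Foot heads: 2, 4, 6, 7.
Primary stress on the rightmost head = syllable 7.
Secondary stress on 2, 4, 6: bus.ˌkep.da.ˌbe.ku.ˌse.ˈgru:.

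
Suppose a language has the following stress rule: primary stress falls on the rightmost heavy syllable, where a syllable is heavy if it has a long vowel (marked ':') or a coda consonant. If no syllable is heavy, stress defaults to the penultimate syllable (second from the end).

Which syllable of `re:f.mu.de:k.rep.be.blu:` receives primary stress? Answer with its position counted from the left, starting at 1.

Weights: 1 re:f H, 2 mu L, 3 de:k H, 4 rep H, 5 be L, 6 blu: H.
Heavy syllables in the domain: 1, 3, 4, 6. The rightmost is syllable 6 (blu:).
Primary stress: syllable 6 → re:f.mu.de:k.rep.be.ˈblu:.

6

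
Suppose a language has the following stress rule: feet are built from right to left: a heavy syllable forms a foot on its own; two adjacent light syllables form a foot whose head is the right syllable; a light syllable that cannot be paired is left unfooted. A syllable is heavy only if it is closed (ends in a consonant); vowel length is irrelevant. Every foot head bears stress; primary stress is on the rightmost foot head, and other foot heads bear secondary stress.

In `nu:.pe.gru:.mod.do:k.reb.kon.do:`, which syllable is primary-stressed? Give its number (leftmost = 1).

Weights: 1 nu: L, 2 pe L, 3 gru: L, 4 mod H, 5 do:k H, 6 reb H, 7 kon H, 8 do: L.
Parse right to left (heavy = foot alone; LL = one foot; stranded L unfooted): nu: (pe.ˈgru:) (ˈmod) (ˈdo:k) (ˈreb) (ˈkon) do:.
Foot heads: 3, 4, 5, 6, 7.
Primary stress on the rightmost head = syllable 7.
Primary stress: syllable 7 → nu:.pe.gru:.mod.do:k.reb.ˈkon.do:.

7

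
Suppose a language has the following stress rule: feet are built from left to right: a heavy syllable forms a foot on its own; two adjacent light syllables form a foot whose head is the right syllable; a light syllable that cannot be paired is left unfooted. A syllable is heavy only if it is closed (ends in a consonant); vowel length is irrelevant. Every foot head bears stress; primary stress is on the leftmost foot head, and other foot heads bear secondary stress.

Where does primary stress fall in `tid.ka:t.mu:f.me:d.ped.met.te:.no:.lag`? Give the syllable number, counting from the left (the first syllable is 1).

Weights: 1 tid H, 2 ka:t H, 3 mu:f H, 4 me:d H, 5 ped H, 6 met H, 7 te: L, 8 no: L, 9 lag H.
Parse left to right (heavy = foot alone; LL = one foot; stranded L unfooted): (ˈtid) (ˈka:t) (ˈmu:f) (ˈme:d) (ˈped) (ˈmet) (te:.ˈno:) (ˈlag).
Foot heads: 1, 2, 3, 4, 5, 6, 8, 9.
Primary stress on the leftmost head = syllable 1.
Primary stress: syllable 1 → ˈtid.ka:t.mu:f.me:d.ped.met.te:.no:.lag.

1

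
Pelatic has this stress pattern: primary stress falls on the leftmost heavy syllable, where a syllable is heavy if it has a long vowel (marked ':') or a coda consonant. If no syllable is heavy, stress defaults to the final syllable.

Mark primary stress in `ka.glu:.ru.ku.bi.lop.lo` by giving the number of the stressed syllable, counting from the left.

Weights: 1 ka L, 2 glu: H, 3 ru L, 4 ku L, 5 bi L, 6 lop H, 7 lo L.
Heavy syllables in the domain: 2, 6. The leftmost is syllable 2 (glu:).
Primary stress: syllable 2 → ka.ˈglu:.ru.ku.bi.lop.lo.

2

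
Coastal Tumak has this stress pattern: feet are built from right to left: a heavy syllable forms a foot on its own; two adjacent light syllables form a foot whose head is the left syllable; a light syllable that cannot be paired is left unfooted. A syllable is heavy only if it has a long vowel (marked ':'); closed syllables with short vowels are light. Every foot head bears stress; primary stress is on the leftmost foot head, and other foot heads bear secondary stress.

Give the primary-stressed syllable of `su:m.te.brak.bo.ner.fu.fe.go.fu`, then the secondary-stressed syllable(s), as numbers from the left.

primary 1, secondary 2, 4, 6, 8

Weights: 1 su:m H, 2 te L, 3 brak L, 4 bo L, 5 ner L, 6 fu L, 7 fe L, 8 go L, 9 fu L.
Parse right to left (heavy = foot alone; LL = one foot; stranded L unfooted): (ˈsu:m) (ˈte.brak) (ˈbo.ner) (ˈfu.fe) (ˈgo.fu).
Foot heads: 1, 2, 4, 6, 8.
Primary stress on the leftmost head = syllable 1.
Secondary stress on 2, 4, 6, 8: ˈsu:m.ˌte.brak.ˌbo.ner.ˌfu.fe.ˌgo.fu.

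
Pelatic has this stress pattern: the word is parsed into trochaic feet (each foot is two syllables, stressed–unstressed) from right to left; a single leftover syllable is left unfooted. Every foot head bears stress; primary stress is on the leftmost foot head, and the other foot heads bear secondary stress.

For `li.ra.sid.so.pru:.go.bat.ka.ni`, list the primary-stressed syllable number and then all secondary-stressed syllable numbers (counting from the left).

Parse right to left into trochaic (ˈσσ) feet: li (ˈra.sid) (ˈso.pru:) (ˈgo.bat) (ˈka.ni). Syllable 1 is left unfooted.
Foot heads (stressed positions): 2, 4, 6, 8.
End Rule Leftmost: primary stress on the leftmost head = syllable 2.
Secondary stress on 4, 6, 8: li.ˈra.sid.ˌso.pru:.ˌgo.bat.ˌka.ni.

primary 2, secondary 4, 6, 8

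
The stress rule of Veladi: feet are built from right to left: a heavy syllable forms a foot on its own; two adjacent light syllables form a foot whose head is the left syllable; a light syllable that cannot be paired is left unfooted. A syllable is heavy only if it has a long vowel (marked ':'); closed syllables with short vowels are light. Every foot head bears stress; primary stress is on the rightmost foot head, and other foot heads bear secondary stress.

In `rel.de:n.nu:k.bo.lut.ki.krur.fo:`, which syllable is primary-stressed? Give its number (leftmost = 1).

Weights: 1 rel L, 2 de:n H, 3 nu:k H, 4 bo L, 5 lut L, 6 ki L, 7 krur L, 8 fo: H.
Parse right to left (heavy = foot alone; LL = one foot; stranded L unfooted): rel (ˈde:n) (ˈnu:k) (ˈbo.lut) (ˈki.krur) (ˈfo:).
Foot heads: 2, 3, 4, 6, 8.
Primary stress on the rightmost head = syllable 8.
Primary stress: syllable 8 → rel.de:n.nu:k.bo.lut.ki.krur.ˈfo:.

8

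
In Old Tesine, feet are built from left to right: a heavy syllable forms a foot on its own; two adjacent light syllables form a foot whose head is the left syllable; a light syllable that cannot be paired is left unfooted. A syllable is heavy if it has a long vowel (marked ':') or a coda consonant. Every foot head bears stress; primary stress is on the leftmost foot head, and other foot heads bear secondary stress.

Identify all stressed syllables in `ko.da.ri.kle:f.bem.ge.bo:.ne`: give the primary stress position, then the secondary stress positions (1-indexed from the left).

primary 1, secondary 4, 5, 7

Weights: 1 ko L, 2 da L, 3 ri L, 4 kle:f H, 5 bem H, 6 ge L, 7 bo: H, 8 ne L.
Parse left to right (heavy = foot alone; LL = one foot; stranded L unfooted): (ˈko.da) ri (ˈkle:f) (ˈbem) ge (ˈbo:) ne.
Foot heads: 1, 4, 5, 7.
Primary stress on the leftmost head = syllable 1.
Secondary stress on 4, 5, 7: ˈko.da.ri.ˌkle:f.ˌbem.ge.ˌbo:.ne.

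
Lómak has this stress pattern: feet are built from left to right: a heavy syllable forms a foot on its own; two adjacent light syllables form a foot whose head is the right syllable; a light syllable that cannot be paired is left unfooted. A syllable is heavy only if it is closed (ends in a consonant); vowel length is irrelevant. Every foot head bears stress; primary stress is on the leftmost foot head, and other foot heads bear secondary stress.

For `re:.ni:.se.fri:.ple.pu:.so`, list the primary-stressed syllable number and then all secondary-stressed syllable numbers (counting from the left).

primary 2, secondary 4, 6

Weights: 1 re: L, 2 ni: L, 3 se L, 4 fri: L, 5 ple L, 6 pu: L, 7 so L.
Parse left to right (heavy = foot alone; LL = one foot; stranded L unfooted): (re:.ˈni:) (se.ˈfri:) (ple.ˈpu:) so.
Foot heads: 2, 4, 6.
Primary stress on the leftmost head = syllable 2.
Secondary stress on 4, 6: re:.ˈni:.se.ˌfri:.ple.ˌpu:.so.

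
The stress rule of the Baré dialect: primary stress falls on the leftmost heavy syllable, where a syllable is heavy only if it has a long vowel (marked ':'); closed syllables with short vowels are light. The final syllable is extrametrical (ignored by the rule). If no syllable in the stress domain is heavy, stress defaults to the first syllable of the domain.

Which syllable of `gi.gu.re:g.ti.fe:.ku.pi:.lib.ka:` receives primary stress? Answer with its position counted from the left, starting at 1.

3

The final syllable (9, ka:) is extrametrical; the stress domain is syllables 1–8.
Weights: 1 gi L, 2 gu L, 3 re:g H, 4 ti L, 5 fe: H, 6 ku L, 7 pi: H, 8 lib L.
Heavy syllables in the domain: 3, 5, 7. The leftmost is syllable 3 (re:g).
Primary stress: syllable 3 → gi.gu.ˈre:g.ti.fe:.ku.pi:.lib.ka:.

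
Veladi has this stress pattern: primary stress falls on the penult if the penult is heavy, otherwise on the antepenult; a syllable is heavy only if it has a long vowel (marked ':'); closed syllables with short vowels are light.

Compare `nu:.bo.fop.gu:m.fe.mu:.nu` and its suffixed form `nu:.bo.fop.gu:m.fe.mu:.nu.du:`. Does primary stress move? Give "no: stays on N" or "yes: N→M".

Base `nu:.bo.fop.gu:m.fe.mu:.nu` (7 syllables):
  Weights: 5 fe L, 6 mu: H, 7 nu L.
  The penult (syllable 6, mu:) is heavy, so it takes stress.
  → primary stress on syllable 6.
Suffixed `nu:.bo.fop.gu:m.fe.mu:.nu.du:` (8 syllables):
  Weights: 6 mu: H, 7 nu L, 8 du: H.
  The penult (syllable 7, nu) is light, so stress falls on the antepenult (syllable 6, mu:).
  → primary stress on syllable 6.

no: stays on 6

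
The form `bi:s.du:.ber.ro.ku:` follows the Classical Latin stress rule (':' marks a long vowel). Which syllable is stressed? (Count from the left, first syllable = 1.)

3

Classical Latin: stress the penult if heavy (long vowel or closed), else the antepenult.
Weights: 3 ber H, 4 ro L, 5 ku: H.
The penult (syllable 4, ro) is light, so stress falls on the antepenult (syllable 3, ber).
Stress on syllable 3: bi:s.du:.ˈber.ro.ku:.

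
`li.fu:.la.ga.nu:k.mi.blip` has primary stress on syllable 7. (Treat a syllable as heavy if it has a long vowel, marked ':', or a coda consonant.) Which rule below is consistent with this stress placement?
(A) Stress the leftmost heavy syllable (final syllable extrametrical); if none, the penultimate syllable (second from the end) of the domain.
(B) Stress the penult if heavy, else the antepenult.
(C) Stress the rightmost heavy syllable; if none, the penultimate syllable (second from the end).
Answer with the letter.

C

Rule A → syllable 2 (observed: 7).
Rule B → syllable 5 (observed: 7).
Rule C → syllable 7 ✓.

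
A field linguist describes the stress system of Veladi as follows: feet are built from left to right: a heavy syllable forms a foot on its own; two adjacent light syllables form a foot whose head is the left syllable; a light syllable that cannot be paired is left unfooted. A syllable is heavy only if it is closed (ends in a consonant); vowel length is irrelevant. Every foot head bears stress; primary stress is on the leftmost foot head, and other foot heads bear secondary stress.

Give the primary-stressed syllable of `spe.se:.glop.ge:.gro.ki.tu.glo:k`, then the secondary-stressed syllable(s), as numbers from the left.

Weights: 1 spe L, 2 se: L, 3 glop H, 4 ge: L, 5 gro L, 6 ki L, 7 tu L, 8 glo:k H.
Parse left to right (heavy = foot alone; LL = one foot; stranded L unfooted): (ˈspe.se:) (ˈglop) (ˈge:.gro) (ˈki.tu) (ˈglo:k).
Foot heads: 1, 3, 4, 6, 8.
Primary stress on the leftmost head = syllable 1.
Secondary stress on 3, 4, 6, 8: ˈspe.se:.ˌglop.ˌge:.gro.ˌki.tu.ˌglo:k.

primary 1, secondary 3, 4, 6, 8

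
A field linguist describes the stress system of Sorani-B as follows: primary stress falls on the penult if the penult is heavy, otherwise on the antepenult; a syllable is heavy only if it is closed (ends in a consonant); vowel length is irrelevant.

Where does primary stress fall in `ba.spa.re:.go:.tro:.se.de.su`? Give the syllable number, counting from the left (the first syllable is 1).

6

Weights: 6 se L, 7 de L, 8 su L.
The penult (syllable 7, de) is light, so stress falls on the antepenult (syllable 6, se).
Primary stress: syllable 6 → ba.spa.re:.go:.tro:.ˈse.de.su.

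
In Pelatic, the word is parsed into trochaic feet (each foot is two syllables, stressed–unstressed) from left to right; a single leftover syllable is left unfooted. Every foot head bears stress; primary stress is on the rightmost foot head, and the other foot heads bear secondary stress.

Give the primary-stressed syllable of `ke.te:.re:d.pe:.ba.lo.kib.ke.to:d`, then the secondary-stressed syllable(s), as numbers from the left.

Parse left to right into trochaic (ˈσσ) feet: (ˈke.te:) (ˈre:d.pe:) (ˈba.lo) (ˈkib.ke) to:d. Syllable 9 is left unfooted.
Foot heads (stressed positions): 1, 3, 5, 7.
End Rule Rightmost: primary stress on the rightmost head = syllable 7.
Secondary stress on 1, 3, 5: ˌke.te:.ˌre:d.pe:.ˌba.lo.ˈkib.ke.to:d.

primary 7, secondary 1, 3, 5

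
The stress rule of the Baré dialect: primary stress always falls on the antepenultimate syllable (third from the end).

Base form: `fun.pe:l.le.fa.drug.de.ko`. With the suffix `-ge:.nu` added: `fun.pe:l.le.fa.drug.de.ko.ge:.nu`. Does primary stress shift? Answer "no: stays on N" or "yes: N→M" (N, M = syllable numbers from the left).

yes: 5→7

Base `fun.pe:l.le.fa.drug.de.ko` (7 syllables):
  The word has 7 syllables; the antepenultimate syllable (third from the end) is syllable 5 (drug).
  → primary stress on syllable 5.
Suffixed `fun.pe:l.le.fa.drug.de.ko.ge:.nu` (9 syllables):
  The word has 9 syllables; the antepenultimate syllable (third from the end) is syllable 7 (ko).
  → primary stress on syllable 7.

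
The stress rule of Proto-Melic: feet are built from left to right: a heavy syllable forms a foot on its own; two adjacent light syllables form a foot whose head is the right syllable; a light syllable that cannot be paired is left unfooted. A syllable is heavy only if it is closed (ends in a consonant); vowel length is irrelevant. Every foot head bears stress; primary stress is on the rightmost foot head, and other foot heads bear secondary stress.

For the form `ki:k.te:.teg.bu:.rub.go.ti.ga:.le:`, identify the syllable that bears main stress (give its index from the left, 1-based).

9

Weights: 1 ki:k H, 2 te: L, 3 teg H, 4 bu: L, 5 rub H, 6 go L, 7 ti L, 8 ga: L, 9 le: L.
Parse left to right (heavy = foot alone; LL = one foot; stranded L unfooted): (ˈki:k) te: (ˈteg) bu: (ˈrub) (go.ˈti) (ga:.ˈle:).
Foot heads: 1, 3, 5, 7, 9.
Primary stress on the rightmost head = syllable 9.
Primary stress: syllable 9 → ki:k.te:.teg.bu:.rub.go.ti.ga:.ˈle:.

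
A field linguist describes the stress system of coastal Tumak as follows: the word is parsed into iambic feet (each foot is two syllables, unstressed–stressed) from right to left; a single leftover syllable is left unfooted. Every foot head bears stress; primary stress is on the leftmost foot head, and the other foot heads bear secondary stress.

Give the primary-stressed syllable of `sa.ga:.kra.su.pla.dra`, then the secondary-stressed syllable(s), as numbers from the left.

primary 2, secondary 4, 6

Parse right to left into iambic (σˈσ) feet: (sa.ˈga:) (kra.ˈsu) (pla.ˈdra).
Foot heads (stressed positions): 2, 4, 6.
End Rule Leftmost: primary stress on the leftmost head = syllable 2.
Secondary stress on 4, 6: sa.ˈga:.kra.ˌsu.pla.ˌdra.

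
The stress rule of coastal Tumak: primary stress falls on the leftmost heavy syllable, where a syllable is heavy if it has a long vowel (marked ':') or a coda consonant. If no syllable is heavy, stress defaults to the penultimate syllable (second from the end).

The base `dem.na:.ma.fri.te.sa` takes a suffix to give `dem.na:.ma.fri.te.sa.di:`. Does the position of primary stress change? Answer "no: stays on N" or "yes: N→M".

Base `dem.na:.ma.fri.te.sa` (6 syllables):
  Weights: 1 dem H, 2 na: H, 3 ma L, 4 fri L, 5 te L, 6 sa L.
  Heavy syllables in the domain: 1, 2. The leftmost is syllable 1 (dem).
  → primary stress on syllable 1.
Suffixed `dem.na:.ma.fri.te.sa.di:` (7 syllables):
  Weights: 1 dem H, 2 na: H, 3 ma L, 4 fri L, 5 te L, 6 sa L, 7 di: H.
  Heavy syllables in the domain: 1, 2, 7. The leftmost is syllable 1 (dem).
  → primary stress on syllable 1.

no: stays on 1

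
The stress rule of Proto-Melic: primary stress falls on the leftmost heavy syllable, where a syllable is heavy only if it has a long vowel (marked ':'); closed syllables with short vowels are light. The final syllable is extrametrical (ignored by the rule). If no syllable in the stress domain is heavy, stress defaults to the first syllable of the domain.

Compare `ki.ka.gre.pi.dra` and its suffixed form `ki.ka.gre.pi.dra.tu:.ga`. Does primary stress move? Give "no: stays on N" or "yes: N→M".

yes: 1→6

Base `ki.ka.gre.pi.dra` (5 syllables):
  The final syllable (5, dra) is extrametrical; the stress domain is syllables 1–4.
  Weights: 1 ki L, 2 ka L, 3 gre L, 4 pi L.
  No heavy syllable in the domain; default to the first syllable of the domain = syllable 1.
  → primary stress on syllable 1.
Suffixed `ki.ka.gre.pi.dra.tu:.ga` (7 syllables):
  The final syllable (7, ga) is extrametrical; the stress domain is syllables 1–6.
  Weights: 1 ki L, 2 ka L, 3 gre L, 4 pi L, 5 dra L, 6 tu: H.
  Heavy syllables in the domain: 6. The leftmost is syllable 6 (tu:).
  → primary stress on syllable 6.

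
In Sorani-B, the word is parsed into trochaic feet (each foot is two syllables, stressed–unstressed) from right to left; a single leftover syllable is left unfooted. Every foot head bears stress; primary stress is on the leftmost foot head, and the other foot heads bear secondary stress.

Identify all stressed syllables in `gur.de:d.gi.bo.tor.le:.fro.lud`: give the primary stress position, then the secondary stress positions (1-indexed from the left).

Parse right to left into trochaic (ˈσσ) feet: (ˈgur.de:d) (ˈgi.bo) (ˈtor.le:) (ˈfro.lud).
Foot heads (stressed positions): 1, 3, 5, 7.
End Rule Leftmost: primary stress on the leftmost head = syllable 1.
Secondary stress on 3, 5, 7: ˈgur.de:d.ˌgi.bo.ˌtor.le:.ˌfro.lud.

primary 1, secondary 3, 5, 7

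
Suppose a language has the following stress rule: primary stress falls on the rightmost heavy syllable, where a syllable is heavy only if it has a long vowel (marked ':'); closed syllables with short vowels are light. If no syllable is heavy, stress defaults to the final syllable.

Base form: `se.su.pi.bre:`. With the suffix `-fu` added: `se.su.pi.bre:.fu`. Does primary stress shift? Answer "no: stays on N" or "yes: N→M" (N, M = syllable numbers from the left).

Base `se.su.pi.bre:` (4 syllables):
  Weights: 1 se L, 2 su L, 3 pi L, 4 bre: H.
  Heavy syllables in the domain: 4. The rightmost is syllable 4 (bre:).
  → primary stress on syllable 4.
Suffixed `se.su.pi.bre:.fu` (5 syllables):
  Weights: 1 se L, 2 su L, 3 pi L, 4 bre: H, 5 fu L.
  Heavy syllables in the domain: 4. The rightmost is syllable 4 (bre:).
  → primary stress on syllable 4.

no: stays on 4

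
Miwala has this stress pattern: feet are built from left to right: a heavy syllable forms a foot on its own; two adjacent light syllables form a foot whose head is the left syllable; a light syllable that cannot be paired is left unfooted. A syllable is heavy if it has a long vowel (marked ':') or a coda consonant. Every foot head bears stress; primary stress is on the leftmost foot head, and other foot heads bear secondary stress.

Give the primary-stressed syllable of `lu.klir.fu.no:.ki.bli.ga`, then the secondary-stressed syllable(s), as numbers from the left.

primary 2, secondary 4, 5

Weights: 1 lu L, 2 klir H, 3 fu L, 4 no: H, 5 ki L, 6 bli L, 7 ga L.
Parse left to right (heavy = foot alone; LL = one foot; stranded L unfooted): lu (ˈklir) fu (ˈno:) (ˈki.bli) ga.
Foot heads: 2, 4, 5.
Primary stress on the leftmost head = syllable 2.
Secondary stress on 4, 5: lu.ˈklir.fu.ˌno:.ˌki.bli.ga.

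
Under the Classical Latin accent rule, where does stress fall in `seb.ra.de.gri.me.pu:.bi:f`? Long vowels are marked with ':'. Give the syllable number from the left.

6

Classical Latin: stress the penult if heavy (long vowel or closed), else the antepenult.
Weights: 5 me L, 6 pu: H, 7 bi:f H.
The penult (syllable 6, pu:) is heavy, so it takes stress.
Stress on syllable 6: seb.ra.de.gri.me.ˈpu:.bi:f.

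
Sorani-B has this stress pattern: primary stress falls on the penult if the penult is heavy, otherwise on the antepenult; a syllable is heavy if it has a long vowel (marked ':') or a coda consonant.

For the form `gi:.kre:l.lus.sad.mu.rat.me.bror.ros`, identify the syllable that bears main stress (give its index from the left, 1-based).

Weights: 7 me L, 8 bror H, 9 ros H.
The penult (syllable 8, bror) is heavy, so it takes stress.
Primary stress: syllable 8 → gi:.kre:l.lus.sad.mu.rat.me.ˈbror.ros.

8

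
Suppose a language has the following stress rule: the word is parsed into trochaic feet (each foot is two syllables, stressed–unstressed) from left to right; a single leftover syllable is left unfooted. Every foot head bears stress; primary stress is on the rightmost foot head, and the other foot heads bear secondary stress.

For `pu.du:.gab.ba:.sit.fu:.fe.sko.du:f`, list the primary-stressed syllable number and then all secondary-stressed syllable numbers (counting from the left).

Parse left to right into trochaic (ˈσσ) feet: (ˈpu.du:) (ˈgab.ba:) (ˈsit.fu:) (ˈfe.sko) du:f. Syllable 9 is left unfooted.
Foot heads (stressed positions): 1, 3, 5, 7.
End Rule Rightmost: primary stress on the rightmost head = syllable 7.
Secondary stress on 1, 3, 5: ˌpu.du:.ˌgab.ba:.ˌsit.fu:.ˈfe.sko.du:f.

primary 7, secondary 1, 3, 5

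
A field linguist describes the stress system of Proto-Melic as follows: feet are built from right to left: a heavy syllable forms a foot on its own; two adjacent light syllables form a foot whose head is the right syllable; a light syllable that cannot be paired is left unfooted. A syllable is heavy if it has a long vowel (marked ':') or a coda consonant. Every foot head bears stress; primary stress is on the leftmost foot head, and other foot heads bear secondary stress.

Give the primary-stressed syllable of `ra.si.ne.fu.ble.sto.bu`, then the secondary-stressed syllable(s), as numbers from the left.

Weights: 1 ra L, 2 si L, 3 ne L, 4 fu L, 5 ble L, 6 sto L, 7 bu L.
Parse right to left (heavy = foot alone; LL = one foot; stranded L unfooted): ra (si.ˈne) (fu.ˈble) (sto.ˈbu).
Foot heads: 3, 5, 7.
Primary stress on the leftmost head = syllable 3.
Secondary stress on 5, 7: ra.si.ˈne.fu.ˌble.sto.ˌbu.

primary 3, secondary 5, 7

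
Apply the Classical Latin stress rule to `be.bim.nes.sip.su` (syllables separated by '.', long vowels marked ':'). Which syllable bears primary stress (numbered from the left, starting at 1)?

4

Classical Latin: stress the penult if heavy (long vowel or closed), else the antepenult.
Weights: 3 nes H, 4 sip H, 5 su L.
The penult (syllable 4, sip) is heavy, so it takes stress.
Stress on syllable 4: be.bim.nes.ˈsip.su.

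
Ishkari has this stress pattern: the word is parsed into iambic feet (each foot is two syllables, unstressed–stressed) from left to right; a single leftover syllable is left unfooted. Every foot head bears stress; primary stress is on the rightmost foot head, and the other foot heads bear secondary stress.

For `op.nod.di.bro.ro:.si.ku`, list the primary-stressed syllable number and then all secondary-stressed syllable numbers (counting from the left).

primary 6, secondary 2, 4

Parse left to right into iambic (σˈσ) feet: (op.ˈnod) (di.ˈbro) (ro:.ˈsi) ku. Syllable 7 is left unfooted.
Foot heads (stressed positions): 2, 4, 6.
End Rule Rightmost: primary stress on the rightmost head = syllable 6.
Secondary stress on 2, 4: op.ˌnod.di.ˌbro.ro:.ˈsi.ku.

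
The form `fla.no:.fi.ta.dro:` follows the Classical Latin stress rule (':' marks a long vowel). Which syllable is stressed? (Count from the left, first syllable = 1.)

3

Classical Latin: stress the penult if heavy (long vowel or closed), else the antepenult.
Weights: 3 fi L, 4 ta L, 5 dro: H.
The penult (syllable 4, ta) is light, so stress falls on the antepenult (syllable 3, fi).
Stress on syllable 3: fla.no:.ˈfi.ta.dro:.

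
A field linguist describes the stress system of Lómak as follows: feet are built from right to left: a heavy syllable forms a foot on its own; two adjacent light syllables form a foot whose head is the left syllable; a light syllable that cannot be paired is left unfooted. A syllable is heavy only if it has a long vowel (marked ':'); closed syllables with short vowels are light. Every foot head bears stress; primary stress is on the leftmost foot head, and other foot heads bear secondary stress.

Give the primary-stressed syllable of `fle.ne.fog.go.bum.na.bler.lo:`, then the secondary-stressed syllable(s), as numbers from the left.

primary 2, secondary 4, 6, 8

Weights: 1 fle L, 2 ne L, 3 fog L, 4 go L, 5 bum L, 6 na L, 7 bler L, 8 lo: H.
Parse right to left (heavy = foot alone; LL = one foot; stranded L unfooted): fle (ˈne.fog) (ˈgo.bum) (ˈna.bler) (ˈlo:).
Foot heads: 2, 4, 6, 8.
Primary stress on the leftmost head = syllable 2.
Secondary stress on 4, 6, 8: fle.ˈne.fog.ˌgo.bum.ˌna.bler.ˌlo:.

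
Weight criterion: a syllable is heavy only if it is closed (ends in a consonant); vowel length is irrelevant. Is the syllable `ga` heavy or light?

light

`ga`: short vowel, open (no coda). Open (no coda) → light.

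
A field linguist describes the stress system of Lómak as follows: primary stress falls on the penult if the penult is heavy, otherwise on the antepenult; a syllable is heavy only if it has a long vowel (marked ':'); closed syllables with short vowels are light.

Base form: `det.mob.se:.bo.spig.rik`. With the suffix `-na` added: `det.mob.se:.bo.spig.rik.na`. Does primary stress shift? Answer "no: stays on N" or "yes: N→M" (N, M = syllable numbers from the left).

Base `det.mob.se:.bo.spig.rik` (6 syllables):
  Weights: 4 bo L, 5 spig L, 6 rik L.
  The penult (syllable 5, spig) is light, so stress falls on the antepenult (syllable 4, bo).
  → primary stress on syllable 4.
Suffixed `det.mob.se:.bo.spig.rik.na` (7 syllables):
  Weights: 5 spig L, 6 rik L, 7 na L.
  The penult (syllable 6, rik) is light, so stress falls on the antepenult (syllable 5, spig).
  → primary stress on syllable 5.

yes: 4→5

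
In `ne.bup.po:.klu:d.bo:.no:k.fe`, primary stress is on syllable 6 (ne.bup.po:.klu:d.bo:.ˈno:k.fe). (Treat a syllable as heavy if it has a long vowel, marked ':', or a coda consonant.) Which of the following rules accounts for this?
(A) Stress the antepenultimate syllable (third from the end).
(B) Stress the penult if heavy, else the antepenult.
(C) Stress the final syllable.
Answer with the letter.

Rule A → syllable 5 (observed: 6).
Rule B → syllable 6 ✓.
Rule C → syllable 7 (observed: 6).

B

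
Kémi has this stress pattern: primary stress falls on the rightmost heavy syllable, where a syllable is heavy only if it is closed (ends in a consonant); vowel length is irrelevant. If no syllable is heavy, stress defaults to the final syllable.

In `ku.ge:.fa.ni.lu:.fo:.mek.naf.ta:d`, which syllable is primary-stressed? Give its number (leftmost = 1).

Weights: 1 ku L, 2 ge: L, 3 fa L, 4 ni L, 5 lu: L, 6 fo: L, 7 mek H, 8 naf H, 9 ta:d H.
Heavy syllables in the domain: 7, 8, 9. The rightmost is syllable 9 (ta:d).
Primary stress: syllable 9 → ku.ge:.fa.ni.lu:.fo:.mek.naf.ˈta:d.

9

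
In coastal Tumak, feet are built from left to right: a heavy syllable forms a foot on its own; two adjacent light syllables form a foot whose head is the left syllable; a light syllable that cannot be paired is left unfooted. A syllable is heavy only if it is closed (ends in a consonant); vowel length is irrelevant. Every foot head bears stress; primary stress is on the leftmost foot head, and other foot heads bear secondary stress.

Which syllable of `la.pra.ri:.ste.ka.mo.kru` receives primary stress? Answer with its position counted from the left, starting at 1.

Weights: 1 la L, 2 pra L, 3 ri: L, 4 ste L, 5 ka L, 6 mo L, 7 kru L.
Parse left to right (heavy = foot alone; LL = one foot; stranded L unfooted): (ˈla.pra) (ˈri:.ste) (ˈka.mo) kru.
Foot heads: 1, 3, 5.
Primary stress on the leftmost head = syllable 1.
Primary stress: syllable 1 → ˈla.pra.ri:.ste.ka.mo.kru.

1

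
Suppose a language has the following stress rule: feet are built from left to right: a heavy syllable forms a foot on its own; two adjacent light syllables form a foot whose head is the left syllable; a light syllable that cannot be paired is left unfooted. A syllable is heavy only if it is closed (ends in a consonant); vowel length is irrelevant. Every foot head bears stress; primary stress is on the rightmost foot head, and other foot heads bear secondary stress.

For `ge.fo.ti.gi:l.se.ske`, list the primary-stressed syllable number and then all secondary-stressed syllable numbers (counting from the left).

Weights: 1 ge L, 2 fo L, 3 ti L, 4 gi:l H, 5 se L, 6 ske L.
Parse left to right (heavy = foot alone; LL = one foot; stranded L unfooted): (ˈge.fo) ti (ˈgi:l) (ˈse.ske).
Foot heads: 1, 4, 5.
Primary stress on the rightmost head = syllable 5.
Secondary stress on 1, 4: ˌge.fo.ti.ˌgi:l.ˈse.ske.

primary 5, secondary 1, 4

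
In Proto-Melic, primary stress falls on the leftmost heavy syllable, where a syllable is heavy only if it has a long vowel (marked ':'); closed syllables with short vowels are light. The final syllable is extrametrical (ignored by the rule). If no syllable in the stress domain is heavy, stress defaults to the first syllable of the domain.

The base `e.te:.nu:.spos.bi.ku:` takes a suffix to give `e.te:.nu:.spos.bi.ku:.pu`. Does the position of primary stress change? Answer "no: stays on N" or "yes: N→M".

Base `e.te:.nu:.spos.bi.ku:` (6 syllables):
  The final syllable (6, ku:) is extrametrical; the stress domain is syllables 1–5.
  Weights: 1 e L, 2 te: H, 3 nu: H, 4 spos L, 5 bi L.
  Heavy syllables in the domain: 2, 3. The leftmost is syllable 2 (te:).
  → primary stress on syllable 2.
Suffixed `e.te:.nu:.spos.bi.ku:.pu` (7 syllables):
  The final syllable (7, pu) is extrametrical; the stress domain is syllables 1–6.
  Weights: 1 e L, 2 te: H, 3 nu: H, 4 spos L, 5 bi L, 6 ku: H.
  Heavy syllables in the domain: 2, 3, 6. The leftmost is syllable 2 (te:).
  → primary stress on syllable 2.

no: stays on 2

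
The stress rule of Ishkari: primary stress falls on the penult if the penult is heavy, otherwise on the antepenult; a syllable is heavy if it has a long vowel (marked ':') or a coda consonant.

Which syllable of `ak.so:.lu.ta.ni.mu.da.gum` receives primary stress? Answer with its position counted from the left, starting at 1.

6

Weights: 6 mu L, 7 da L, 8 gum H.
The penult (syllable 7, da) is light, so stress falls on the antepenult (syllable 6, mu).
Primary stress: syllable 6 → ak.so:.lu.ta.ni.ˈmu.da.gum.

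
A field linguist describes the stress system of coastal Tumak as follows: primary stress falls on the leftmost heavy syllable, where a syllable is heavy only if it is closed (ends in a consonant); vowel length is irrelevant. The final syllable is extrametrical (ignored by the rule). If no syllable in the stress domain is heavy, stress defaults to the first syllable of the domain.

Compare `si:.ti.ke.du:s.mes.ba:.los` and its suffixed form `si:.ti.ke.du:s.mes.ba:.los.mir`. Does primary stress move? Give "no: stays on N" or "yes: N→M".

Base `si:.ti.ke.du:s.mes.ba:.los` (7 syllables):
  The final syllable (7, los) is extrametrical; the stress domain is syllables 1–6.
  Weights: 1 si: L, 2 ti L, 3 ke L, 4 du:s H, 5 mes H, 6 ba: L.
  Heavy syllables in the domain: 4, 5. The leftmost is syllable 4 (du:s).
  → primary stress on syllable 4.
Suffixed `si:.ti.ke.du:s.mes.ba:.los.mir` (8 syllables):
  The final syllable (8, mir) is extrametrical; the stress domain is syllables 1–7.
  Weights: 1 si: L, 2 ti L, 3 ke L, 4 du:s H, 5 mes H, 6 ba: L, 7 los H.
  Heavy syllables in the domain: 4, 5, 7. The leftmost is syllable 4 (du:s).
  → primary stress on syllable 4.

no: stays on 4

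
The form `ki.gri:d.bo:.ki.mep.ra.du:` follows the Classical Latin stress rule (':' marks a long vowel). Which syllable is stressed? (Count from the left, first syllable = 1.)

5

Classical Latin: stress the penult if heavy (long vowel or closed), else the antepenult.
Weights: 5 mep H, 6 ra L, 7 du: H.
The penult (syllable 6, ra) is light, so stress falls on the antepenult (syllable 5, mep).
Stress on syllable 5: ki.gri:d.bo:.ki.ˈmep.ra.du:.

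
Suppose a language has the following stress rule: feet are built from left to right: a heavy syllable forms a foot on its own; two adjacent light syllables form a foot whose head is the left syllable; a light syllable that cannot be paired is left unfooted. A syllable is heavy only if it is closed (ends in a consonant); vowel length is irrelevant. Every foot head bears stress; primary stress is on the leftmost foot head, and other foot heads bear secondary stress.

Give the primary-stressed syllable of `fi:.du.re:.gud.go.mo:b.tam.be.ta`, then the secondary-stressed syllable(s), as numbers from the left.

Weights: 1 fi: L, 2 du L, 3 re: L, 4 gud H, 5 go L, 6 mo:b H, 7 tam H, 8 be L, 9 ta L.
Parse left to right (heavy = foot alone; LL = one foot; stranded L unfooted): (ˈfi:.du) re: (ˈgud) go (ˈmo:b) (ˈtam) (ˈbe.ta).
Foot heads: 1, 4, 6, 7, 8.
Primary stress on the leftmost head = syllable 1.
Secondary stress on 4, 6, 7, 8: ˈfi:.du.re:.ˌgud.go.ˌmo:b.ˌtam.ˌbe.ta.

primary 1, secondary 4, 6, 7, 8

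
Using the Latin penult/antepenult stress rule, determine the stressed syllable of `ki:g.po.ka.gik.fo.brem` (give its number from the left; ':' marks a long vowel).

4

Classical Latin: stress the penult if heavy (long vowel or closed), else the antepenult.
Weights: 4 gik H, 5 fo L, 6 brem H.
The penult (syllable 5, fo) is light, so stress falls on the antepenult (syllable 4, gik).
Stress on syllable 4: ki:g.po.ka.ˈgik.fo.brem.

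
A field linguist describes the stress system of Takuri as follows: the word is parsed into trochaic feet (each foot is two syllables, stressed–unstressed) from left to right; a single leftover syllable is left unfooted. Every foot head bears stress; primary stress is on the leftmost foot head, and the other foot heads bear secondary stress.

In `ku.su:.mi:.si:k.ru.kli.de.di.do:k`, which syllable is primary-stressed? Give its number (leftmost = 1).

Parse left to right into trochaic (ˈσσ) feet: (ˈku.su:) (ˈmi:.si:k) (ˈru.kli) (ˈde.di) do:k. Syllable 9 is left unfooted.
Foot heads (stressed positions): 1, 3, 5, 7.
End Rule Leftmost: primary stress on the leftmost head = syllable 1.
Primary stress: syllable 1 → ˈku.su:.mi:.si:k.ru.kli.de.di.do:k.

1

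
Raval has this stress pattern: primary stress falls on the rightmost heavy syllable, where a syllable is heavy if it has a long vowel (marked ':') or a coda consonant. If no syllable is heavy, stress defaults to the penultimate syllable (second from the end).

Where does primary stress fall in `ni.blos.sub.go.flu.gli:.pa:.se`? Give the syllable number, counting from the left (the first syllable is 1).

7

Weights: 1 ni L, 2 blos H, 3 sub H, 4 go L, 5 flu L, 6 gli: H, 7 pa: H, 8 se L.
Heavy syllables in the domain: 2, 3, 6, 7. The rightmost is syllable 7 (pa:).
Primary stress: syllable 7 → ni.blos.sub.go.flu.gli:.ˈpa:.se.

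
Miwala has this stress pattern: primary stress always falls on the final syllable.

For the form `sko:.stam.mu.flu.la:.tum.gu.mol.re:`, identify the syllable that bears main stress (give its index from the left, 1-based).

9

The word has 9 syllables; the final syllable is syllable 9 (re:).
Primary stress: syllable 9 → sko:.stam.mu.flu.la:.tum.gu.mol.ˈre:.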